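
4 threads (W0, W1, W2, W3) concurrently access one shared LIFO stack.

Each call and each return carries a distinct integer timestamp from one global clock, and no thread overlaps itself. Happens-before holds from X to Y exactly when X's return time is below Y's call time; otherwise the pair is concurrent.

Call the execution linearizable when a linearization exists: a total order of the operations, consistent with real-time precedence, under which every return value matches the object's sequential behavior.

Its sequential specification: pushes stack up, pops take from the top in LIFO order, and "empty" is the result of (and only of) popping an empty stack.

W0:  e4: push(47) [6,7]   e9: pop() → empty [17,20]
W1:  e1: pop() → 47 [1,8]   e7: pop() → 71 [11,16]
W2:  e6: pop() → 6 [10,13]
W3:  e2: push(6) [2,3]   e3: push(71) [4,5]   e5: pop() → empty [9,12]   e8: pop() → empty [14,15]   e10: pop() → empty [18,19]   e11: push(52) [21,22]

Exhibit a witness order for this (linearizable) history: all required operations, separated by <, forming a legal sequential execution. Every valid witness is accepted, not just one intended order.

1. e2 push(6), leaving stack <6>
2. e3 push(71), leaving stack <6,71>
3. e4 push(47), leaving stack <6,71,47>
4. e1 pop() → 47, leaving stack <6,71>
5. e7 pop() → 71, leaving stack <6>
6. e6 pop() → 6, leaving stack <>
7. e5 pop() → empty, leaving stack <>
8. e8 pop() → empty, leaving stack <>
9. e9 pop() → empty, leaving stack <>
10. e10 pop() → empty, leaving stack <>
11. e11 push(52), leaving stack <52>

e2 < e3 < e4 < e1 < e7 < e6 < e5 < e8 < e9 < e10 < e11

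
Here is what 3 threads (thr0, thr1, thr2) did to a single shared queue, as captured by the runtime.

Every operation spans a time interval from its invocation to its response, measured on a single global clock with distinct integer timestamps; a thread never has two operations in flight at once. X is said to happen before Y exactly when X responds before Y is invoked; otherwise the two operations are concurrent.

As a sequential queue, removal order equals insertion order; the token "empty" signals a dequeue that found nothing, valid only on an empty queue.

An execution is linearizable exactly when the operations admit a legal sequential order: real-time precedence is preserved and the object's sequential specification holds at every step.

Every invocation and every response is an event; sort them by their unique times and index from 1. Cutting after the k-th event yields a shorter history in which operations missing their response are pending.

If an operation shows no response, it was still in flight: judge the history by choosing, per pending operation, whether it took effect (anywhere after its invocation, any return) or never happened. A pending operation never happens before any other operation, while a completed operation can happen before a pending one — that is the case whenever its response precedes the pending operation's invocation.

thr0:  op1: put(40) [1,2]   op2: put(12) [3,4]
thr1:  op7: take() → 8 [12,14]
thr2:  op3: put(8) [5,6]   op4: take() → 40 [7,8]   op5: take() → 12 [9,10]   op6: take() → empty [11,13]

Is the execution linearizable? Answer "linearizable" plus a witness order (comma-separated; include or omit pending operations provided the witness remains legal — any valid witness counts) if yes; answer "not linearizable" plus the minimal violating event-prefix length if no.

step 1: op1 put(40) — queue <40>
step 2: op2 put(12) — queue <40,12>
step 3: op3 put(8) — queue <40,12,8>
step 4: op4 take() → 40 — queue <12,8>
step 5: op5 take() → 12 — queue <8>
step 6: op7 take() → 8 — queue <>
step 7: op6 take() → empty — queue <>

linearizable — witness: op1, op2, op3, op4, op5, op7, op6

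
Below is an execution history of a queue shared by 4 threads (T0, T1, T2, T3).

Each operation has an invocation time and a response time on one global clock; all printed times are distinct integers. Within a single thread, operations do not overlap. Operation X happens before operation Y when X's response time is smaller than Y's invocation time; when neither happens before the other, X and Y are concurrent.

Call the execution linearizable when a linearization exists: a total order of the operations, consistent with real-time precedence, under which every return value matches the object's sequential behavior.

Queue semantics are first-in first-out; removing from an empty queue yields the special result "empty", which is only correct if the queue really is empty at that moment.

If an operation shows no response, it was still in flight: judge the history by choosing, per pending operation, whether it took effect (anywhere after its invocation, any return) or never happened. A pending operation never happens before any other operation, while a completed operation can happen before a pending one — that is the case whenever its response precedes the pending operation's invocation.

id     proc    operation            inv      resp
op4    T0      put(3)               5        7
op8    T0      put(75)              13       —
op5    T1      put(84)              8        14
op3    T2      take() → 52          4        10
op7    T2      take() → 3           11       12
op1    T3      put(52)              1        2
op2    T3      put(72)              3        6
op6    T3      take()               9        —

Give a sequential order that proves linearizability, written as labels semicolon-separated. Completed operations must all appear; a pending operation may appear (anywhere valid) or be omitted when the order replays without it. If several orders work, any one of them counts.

step 1: op1 put(52) — queue <52>
step 2: op2 put(72) — queue <52,72>
step 3: op3 take() → 52 — queue <72>
step 4: op4 put(3) — queue <72,3>
step 5: op5 put(84) — queue <72,3,84>
step 6: op6 take() (pending, included) — queue <3,84>
step 7: op7 take() → 3 — queue <84>

op1; op2; op3; op4; op5; op6; op7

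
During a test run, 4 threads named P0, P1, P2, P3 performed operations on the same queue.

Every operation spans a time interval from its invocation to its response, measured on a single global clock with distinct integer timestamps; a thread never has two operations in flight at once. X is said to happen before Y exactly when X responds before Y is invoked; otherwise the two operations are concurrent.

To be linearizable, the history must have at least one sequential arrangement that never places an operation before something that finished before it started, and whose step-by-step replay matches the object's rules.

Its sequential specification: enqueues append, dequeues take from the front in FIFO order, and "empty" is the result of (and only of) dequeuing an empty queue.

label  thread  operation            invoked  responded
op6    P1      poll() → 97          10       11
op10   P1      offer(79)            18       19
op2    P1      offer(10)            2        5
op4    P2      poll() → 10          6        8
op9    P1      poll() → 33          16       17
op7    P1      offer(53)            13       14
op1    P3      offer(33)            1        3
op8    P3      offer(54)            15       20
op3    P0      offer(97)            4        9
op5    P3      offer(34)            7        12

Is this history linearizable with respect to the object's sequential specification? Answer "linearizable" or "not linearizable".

not linearizable

the violation lands at event 11, op6's response at time 11: events 1..10 linearize, events 1..11 do not
all 5 real-time-respecting orders fail — 5 completed queue operations, no legal replay
every completion of the 1 pending operation (op5) was checked; none linearizes
sample order op1, op2, op3, op4, op6 (pending dropped) stalls at step 4 — op4 poll() → 10 has no legal effect
sample order op1, op2, op4, op3, op6 (pending dropped) stalls at step 3 — op4 poll() → 10 has no legal effect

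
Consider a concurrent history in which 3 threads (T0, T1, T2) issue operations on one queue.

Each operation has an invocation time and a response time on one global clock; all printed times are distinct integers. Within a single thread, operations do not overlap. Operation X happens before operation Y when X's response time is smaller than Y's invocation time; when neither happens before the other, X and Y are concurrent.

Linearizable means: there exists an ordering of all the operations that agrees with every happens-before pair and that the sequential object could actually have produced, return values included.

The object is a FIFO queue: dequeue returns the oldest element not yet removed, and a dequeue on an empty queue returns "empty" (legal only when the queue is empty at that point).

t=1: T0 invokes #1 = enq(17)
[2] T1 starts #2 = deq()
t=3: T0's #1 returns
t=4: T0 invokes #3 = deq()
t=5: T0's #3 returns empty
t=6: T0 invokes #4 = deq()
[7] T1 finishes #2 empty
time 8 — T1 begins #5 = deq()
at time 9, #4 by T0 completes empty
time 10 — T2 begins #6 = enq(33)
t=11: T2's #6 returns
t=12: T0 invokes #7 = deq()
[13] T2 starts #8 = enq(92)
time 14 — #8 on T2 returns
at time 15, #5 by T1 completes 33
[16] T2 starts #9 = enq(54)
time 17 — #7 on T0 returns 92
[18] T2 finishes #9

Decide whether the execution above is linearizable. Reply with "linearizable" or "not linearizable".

already the first 7 events (up to #2's response at time 7) admit no linearization; the first 6 still do
3 completed operations, 3 real-time-consistent orders — every queue replay fails
no escape via the 1 pending operation (#4): every completion choice fails
for example #1, #2, #3 (pending dropped) fails at step 2: #2 deq() → empty is not legal there
for example #1, #3, #2 (pending dropped) fails at step 2: #3 deq() → empty is not legal there

not linearizable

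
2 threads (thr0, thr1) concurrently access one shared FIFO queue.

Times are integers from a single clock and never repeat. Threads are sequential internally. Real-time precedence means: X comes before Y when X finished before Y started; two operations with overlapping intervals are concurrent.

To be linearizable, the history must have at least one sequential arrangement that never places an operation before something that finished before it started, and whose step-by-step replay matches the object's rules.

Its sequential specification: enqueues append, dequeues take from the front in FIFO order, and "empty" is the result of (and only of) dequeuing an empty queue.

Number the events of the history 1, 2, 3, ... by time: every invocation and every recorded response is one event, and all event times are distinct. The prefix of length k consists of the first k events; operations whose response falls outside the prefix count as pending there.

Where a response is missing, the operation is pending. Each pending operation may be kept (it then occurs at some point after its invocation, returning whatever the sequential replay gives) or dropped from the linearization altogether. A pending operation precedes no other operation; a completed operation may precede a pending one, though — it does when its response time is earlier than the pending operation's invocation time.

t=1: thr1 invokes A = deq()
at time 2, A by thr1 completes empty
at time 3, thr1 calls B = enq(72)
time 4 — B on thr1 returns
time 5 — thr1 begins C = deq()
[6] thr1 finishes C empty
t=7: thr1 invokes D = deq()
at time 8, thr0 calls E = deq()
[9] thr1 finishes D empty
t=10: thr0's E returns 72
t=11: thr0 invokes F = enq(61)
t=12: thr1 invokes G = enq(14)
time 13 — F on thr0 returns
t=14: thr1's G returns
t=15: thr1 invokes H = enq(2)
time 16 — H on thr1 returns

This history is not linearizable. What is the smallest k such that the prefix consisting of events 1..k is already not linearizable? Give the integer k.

6

one valid order for events 1..5 is A, B:
1. A deq() → empty, leaving queue <>
2. B enq(72), leaving queue <72>
once event 6 joins (C's response, time 6), exhaustive search finds no witness
take A, B, C: step 3 already fails, because C deq() → empty cannot occur there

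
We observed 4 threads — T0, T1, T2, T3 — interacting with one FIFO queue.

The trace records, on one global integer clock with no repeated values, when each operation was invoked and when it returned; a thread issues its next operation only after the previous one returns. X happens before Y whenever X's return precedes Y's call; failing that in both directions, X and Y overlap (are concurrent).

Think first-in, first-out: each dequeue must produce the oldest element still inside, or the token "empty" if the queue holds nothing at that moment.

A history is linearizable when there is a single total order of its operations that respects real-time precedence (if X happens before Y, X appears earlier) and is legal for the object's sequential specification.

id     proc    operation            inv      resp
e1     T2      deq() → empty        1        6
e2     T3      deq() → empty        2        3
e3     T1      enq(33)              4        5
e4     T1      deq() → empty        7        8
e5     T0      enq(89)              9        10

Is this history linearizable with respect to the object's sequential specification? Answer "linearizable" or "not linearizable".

not linearizable

already the first 8 events (up to e4's response at time 8) admit no linearization; the first 7 still do
4 completed operations, 3 real-time-consistent orders — every FIFO queue replay fails
e.g. e1, e2, e3, e4: illegal at step 4, since e4 deq() → empty cannot apply there
e.g. e2, e1, e3, e4: illegal at step 4, since e4 deq() → empty cannot apply there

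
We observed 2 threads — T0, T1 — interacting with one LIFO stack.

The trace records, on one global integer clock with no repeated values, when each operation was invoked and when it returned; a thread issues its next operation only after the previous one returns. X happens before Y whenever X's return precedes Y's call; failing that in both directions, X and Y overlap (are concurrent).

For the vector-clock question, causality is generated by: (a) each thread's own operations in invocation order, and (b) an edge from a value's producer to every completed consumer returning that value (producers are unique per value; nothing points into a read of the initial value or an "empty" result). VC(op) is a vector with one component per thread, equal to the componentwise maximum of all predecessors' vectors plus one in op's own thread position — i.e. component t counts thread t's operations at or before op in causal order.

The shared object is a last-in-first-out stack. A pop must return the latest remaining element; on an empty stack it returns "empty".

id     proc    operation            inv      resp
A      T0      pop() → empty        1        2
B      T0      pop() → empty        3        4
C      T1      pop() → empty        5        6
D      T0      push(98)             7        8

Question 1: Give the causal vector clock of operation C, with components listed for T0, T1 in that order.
Answer: (0, 1)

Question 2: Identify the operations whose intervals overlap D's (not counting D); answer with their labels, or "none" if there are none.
Answer: none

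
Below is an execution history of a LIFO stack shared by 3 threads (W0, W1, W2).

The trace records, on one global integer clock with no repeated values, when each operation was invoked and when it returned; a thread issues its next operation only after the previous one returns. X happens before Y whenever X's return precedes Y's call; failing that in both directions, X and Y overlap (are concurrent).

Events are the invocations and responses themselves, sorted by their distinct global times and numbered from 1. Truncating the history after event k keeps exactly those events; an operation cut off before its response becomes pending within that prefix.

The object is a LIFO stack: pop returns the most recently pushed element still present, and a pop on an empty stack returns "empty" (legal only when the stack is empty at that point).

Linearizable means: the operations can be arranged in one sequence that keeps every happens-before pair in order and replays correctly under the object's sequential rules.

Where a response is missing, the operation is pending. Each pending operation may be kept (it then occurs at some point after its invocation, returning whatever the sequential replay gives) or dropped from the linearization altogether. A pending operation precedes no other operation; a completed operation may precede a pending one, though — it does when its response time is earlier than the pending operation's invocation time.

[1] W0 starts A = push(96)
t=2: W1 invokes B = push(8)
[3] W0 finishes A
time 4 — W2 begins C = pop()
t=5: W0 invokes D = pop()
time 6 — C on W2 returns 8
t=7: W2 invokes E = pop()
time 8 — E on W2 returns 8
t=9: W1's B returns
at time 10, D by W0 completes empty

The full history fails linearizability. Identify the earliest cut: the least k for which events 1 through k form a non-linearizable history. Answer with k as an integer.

8

a valid linearization of events 1..7 exists, for instance A, B, C:
step 1: A push(96) — stack <96>
step 2: B push(8) (pending, included) — stack <96,8>
step 3: C pop() → 8 — stack <96>
include event 8 — E responding at 8 — and every candidate order breaks
including or dropping the 2 pending operations (B, D) in any combination fails
e.g. A, C, E (pending dropped): illegal at step 2, since C pop() → 8 cannot apply there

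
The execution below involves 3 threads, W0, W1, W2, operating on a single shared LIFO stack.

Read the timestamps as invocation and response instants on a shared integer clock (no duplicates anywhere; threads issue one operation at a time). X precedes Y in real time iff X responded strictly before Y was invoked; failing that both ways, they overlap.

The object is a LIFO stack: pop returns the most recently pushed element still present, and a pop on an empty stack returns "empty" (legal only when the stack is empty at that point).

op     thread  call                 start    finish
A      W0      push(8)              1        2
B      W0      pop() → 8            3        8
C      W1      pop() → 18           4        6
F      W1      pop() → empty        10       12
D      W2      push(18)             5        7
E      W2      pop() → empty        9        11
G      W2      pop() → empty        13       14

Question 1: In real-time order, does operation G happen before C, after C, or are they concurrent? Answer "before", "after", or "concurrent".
G spans [13,14], C spans [4,6]
resp(C)=6 < inv(G)=13

after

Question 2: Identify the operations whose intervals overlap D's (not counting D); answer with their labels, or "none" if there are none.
concurrent with D ([5,7]): every op whose interval crosses 5..7
A [1,2]: before
B [3,8]: concurrent
C [4,6]: concurrent
E [9,11]: after
F [10,12]: after
G [13,14]: after

B, C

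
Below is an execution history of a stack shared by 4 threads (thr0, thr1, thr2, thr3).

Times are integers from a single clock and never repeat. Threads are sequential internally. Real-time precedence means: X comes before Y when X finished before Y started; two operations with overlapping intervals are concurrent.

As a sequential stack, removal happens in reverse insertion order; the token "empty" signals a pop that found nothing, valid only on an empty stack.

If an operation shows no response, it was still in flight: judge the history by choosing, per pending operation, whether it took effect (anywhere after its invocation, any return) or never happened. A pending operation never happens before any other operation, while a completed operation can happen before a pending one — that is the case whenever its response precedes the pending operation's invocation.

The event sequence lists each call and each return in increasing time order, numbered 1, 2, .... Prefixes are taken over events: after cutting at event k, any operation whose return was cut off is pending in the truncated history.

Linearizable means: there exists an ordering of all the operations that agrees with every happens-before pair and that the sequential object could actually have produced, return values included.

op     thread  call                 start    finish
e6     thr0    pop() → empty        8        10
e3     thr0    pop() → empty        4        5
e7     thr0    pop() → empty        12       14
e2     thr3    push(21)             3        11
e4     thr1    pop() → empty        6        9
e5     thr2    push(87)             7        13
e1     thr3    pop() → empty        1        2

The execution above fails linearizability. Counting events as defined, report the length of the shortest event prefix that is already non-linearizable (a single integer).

events 1..13 are still linearizable — one witness is e1, e3, e4, e6, e2, e5:
after step 1 (e1 pop() → empty): stack <>
after step 2 (e3 pop() → empty): stack <>
after step 3 (e4 pop() → empty): stack <>
after step 4 (e6 pop() → empty): stack <>
after step 5 (e2 push(21)): stack <21>
after step 6 (e5 push(87)): stack <21,87>
once event 14 joins (e7's response, time 14), exhaustive search finds no witness
for example e1, e2, e3, e4, e5, e6, e7 fails at step 3: e3 pop() → empty is not legal there
for example e1, e2, e3, e4, e6, e5, e7 fails at step 3: e3 pop() → empty is not legal there

14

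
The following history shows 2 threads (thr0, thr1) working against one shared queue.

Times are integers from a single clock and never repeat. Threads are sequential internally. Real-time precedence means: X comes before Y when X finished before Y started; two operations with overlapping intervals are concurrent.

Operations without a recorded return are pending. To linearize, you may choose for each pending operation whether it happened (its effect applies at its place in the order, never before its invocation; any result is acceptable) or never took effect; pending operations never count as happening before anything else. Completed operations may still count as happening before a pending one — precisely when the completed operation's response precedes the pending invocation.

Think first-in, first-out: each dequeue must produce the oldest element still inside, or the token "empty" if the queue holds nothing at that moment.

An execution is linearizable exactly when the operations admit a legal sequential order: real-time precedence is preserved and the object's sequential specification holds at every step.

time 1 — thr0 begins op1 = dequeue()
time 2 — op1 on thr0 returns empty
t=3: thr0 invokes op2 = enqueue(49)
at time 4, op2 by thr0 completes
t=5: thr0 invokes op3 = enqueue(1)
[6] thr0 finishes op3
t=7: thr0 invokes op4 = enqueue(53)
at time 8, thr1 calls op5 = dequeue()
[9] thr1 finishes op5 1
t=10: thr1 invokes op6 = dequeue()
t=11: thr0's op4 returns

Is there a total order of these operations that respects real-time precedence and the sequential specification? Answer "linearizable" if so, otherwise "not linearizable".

not linearizable

cut after 8 events: linearizable; cut after 9 events (op5 responds, time 9): not linearizable
exhaustive check: the 4 completed queue ops admit one real-time order; illegal
no escape via the 1 pending operation (op4): every completion choice fails
e.g. op1, op2, op3, op5 (pending dropped): illegal at step 4, since op5 dequeue() → 1 cannot apply there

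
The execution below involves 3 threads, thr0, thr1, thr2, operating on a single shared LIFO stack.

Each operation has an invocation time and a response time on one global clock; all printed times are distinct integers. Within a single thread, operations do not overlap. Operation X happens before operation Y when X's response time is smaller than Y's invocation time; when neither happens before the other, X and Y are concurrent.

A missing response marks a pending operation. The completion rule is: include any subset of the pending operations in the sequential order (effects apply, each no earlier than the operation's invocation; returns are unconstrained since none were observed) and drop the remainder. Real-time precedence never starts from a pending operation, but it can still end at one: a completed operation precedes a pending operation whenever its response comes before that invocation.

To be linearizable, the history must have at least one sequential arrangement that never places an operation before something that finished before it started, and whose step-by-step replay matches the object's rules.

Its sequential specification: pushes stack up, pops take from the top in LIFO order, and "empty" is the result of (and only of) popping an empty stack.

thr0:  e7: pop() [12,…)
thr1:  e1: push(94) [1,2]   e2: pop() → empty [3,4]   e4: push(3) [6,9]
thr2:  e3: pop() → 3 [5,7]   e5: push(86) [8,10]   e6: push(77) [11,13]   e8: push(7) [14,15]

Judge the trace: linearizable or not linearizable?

not linearizable

events 1..3 are fine; event 4 — the response of e2 at time 4 — makes the prefix non-linearizable
the completed operations (2 total) allow one real-time order; the LIFO stack replay rejects it
one such order, e1, e2, breaks at step 2 where e2 pop() → empty is illegal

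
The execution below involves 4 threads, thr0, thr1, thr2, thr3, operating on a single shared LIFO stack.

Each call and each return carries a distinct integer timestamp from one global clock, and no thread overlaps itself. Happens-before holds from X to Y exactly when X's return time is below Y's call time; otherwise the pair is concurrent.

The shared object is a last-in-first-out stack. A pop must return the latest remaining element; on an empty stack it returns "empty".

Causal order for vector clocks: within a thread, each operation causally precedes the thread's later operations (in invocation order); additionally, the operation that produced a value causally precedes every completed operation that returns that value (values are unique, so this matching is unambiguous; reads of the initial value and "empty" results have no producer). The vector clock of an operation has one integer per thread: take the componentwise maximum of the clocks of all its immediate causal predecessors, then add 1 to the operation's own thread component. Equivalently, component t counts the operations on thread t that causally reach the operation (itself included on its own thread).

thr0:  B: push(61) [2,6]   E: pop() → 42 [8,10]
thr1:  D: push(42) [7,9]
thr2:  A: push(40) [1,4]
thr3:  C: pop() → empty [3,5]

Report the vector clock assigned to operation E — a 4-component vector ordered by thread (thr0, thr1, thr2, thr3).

invoked at 3, C has no predecessors; its own thr3 bump gives (0, 0, 0, 1)
invoked at 1, A has no predecessors; its own thr2 bump gives (0, 0, 1, 0)
invoked at 7, D has no predecessors; its own thr1 bump gives (0, 1, 0, 0)
invoked at 2, B has no predecessors; its own thr0 bump gives (1, 0, 0, 0)
E (invocation 8): componentwise max over VC(B)=(1, 0, 0, 0), VC(D)=(0, 1, 0, 0), +1 at thr0, giving (2, 1, 0, 0)
target: VC(E) = (2, 1, 0, 0)

(2, 1, 0, 0)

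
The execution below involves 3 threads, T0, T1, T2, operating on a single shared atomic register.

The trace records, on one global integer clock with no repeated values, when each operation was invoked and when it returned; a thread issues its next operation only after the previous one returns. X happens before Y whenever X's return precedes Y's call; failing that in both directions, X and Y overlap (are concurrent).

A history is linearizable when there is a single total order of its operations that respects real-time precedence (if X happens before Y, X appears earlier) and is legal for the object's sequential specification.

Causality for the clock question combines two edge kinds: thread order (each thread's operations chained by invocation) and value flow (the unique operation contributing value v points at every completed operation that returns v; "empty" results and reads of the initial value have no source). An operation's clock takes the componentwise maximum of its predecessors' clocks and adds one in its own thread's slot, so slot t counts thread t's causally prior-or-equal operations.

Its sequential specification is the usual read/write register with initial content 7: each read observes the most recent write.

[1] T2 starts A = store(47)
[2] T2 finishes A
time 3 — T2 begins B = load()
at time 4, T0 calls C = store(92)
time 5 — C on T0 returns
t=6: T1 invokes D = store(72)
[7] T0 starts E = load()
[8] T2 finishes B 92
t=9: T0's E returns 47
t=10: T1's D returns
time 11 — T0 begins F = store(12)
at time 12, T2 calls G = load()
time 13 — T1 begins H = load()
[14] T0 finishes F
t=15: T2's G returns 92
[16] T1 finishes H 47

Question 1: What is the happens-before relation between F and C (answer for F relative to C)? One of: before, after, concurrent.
Answer: after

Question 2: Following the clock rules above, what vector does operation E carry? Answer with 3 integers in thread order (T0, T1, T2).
Answer: (2, 0, 1)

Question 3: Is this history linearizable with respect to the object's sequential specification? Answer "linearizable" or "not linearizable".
not linearizable

the violation lands at event 9, E's response at time 9: events 1..8 linearize, events 1..9 do not
checked exhaustively: 3 real-time-consistent orders of 4 completed operations, zero legal atomic register replays
every completion of the 1 pending operation (D) was checked; none linearizes
e.g. A, B, C, E (pending dropped): illegal at step 2, since B load() → 92 cannot apply there
e.g. A, C, B, E (pending dropped): illegal at step 4, since E load() → 47 cannot apply there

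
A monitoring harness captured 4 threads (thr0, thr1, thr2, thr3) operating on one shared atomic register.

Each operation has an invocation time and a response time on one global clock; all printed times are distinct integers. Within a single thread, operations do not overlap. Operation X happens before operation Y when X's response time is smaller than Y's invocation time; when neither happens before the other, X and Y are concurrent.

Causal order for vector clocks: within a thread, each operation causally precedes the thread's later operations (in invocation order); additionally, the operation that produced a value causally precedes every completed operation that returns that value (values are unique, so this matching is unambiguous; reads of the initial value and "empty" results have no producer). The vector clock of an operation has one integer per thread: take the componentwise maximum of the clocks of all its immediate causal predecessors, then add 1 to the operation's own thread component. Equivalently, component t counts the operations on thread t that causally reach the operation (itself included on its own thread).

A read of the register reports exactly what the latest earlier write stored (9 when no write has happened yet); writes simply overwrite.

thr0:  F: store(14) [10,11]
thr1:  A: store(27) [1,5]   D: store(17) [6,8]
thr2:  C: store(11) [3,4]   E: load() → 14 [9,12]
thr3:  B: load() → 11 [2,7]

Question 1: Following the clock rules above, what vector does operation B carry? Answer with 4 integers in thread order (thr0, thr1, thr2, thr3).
Answer: (0, 0, 1, 1)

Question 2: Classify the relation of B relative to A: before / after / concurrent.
Answer: concurrent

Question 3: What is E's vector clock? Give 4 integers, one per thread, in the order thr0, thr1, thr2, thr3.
Answer: (1, 0, 2, 0)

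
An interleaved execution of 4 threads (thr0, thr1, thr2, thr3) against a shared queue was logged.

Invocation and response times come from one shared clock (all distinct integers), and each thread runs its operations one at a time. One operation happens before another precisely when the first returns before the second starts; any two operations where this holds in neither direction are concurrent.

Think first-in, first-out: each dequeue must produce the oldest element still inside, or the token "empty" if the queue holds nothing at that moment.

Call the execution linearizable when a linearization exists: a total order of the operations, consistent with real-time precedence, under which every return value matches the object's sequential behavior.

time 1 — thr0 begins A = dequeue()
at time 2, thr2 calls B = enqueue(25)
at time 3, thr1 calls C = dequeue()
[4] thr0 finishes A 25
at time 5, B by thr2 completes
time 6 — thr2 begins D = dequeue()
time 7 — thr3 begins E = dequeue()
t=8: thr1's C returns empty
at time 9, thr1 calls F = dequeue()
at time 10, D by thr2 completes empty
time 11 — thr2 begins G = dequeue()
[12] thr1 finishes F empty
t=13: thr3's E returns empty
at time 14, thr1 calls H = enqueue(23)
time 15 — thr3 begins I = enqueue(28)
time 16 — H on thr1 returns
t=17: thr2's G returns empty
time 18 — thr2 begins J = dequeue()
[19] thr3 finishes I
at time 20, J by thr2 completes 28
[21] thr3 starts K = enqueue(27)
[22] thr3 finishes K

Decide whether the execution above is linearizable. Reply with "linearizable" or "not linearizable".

a witness: B, A, C, D, E, F, G, I, H, J, K
after step 1 (B enqueue(25)): queue <25>
after step 2 (A dequeue() → 25): queue <>
after step 3 (C dequeue() → empty): queue <>
after step 4 (D dequeue() → empty): queue <>
after step 5 (E dequeue() → empty): queue <>
after step 6 (F dequeue() → empty): queue <>
after step 7 (G dequeue() → empty): queue <>
after step 8 (I enqueue(28)): queue <28>
after step 9 (H enqueue(23)): queue <28,23>
after step 10 (J dequeue() → 28): queue <23>
after step 11 (K enqueue(27)): queue <23,27>

linearizable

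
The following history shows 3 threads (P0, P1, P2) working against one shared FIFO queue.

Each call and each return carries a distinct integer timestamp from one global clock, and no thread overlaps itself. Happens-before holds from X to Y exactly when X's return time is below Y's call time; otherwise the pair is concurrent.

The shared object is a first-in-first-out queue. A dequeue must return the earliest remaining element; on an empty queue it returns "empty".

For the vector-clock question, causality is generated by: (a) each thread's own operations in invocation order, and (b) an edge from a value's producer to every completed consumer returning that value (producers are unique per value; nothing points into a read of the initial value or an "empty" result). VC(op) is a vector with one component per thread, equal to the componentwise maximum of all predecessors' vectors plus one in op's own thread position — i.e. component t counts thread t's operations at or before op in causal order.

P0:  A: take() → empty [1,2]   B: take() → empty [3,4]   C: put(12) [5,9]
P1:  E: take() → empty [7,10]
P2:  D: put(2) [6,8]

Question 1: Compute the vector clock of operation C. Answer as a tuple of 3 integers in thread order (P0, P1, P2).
(3, 0, 0)

VC(D, invoked at 6): no causal predecessors; +1 on P2 → (0, 0, 1)
VC(E, invoked at 7): no causal predecessors; +1 on P1 → (0, 1, 0)
VC(A, invoked at 1): no causal predecessors; +1 on P0 → (1, 0, 0)
B, invoked 3, takes VC(A)=(1, 0, 0) under max, adds 1 for P0 → (2, 0, 0)
C, invoked 5, takes VC(B)=(2, 0, 0) under max, adds 1 for P0 → (3, 0, 0)
target: VC(C) = (3, 0, 0)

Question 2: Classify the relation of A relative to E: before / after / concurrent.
before

A spans [1,2], E spans [7,10]
resp(A)=2 < inv(E)=7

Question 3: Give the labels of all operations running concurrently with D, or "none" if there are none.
C, E

overlap test against D [6,8]: concurrent iff the interval meets 6..8
A [1,2]: before
B [3,4]: before
C [5,9]: concurrent
E [7,10]: concurrent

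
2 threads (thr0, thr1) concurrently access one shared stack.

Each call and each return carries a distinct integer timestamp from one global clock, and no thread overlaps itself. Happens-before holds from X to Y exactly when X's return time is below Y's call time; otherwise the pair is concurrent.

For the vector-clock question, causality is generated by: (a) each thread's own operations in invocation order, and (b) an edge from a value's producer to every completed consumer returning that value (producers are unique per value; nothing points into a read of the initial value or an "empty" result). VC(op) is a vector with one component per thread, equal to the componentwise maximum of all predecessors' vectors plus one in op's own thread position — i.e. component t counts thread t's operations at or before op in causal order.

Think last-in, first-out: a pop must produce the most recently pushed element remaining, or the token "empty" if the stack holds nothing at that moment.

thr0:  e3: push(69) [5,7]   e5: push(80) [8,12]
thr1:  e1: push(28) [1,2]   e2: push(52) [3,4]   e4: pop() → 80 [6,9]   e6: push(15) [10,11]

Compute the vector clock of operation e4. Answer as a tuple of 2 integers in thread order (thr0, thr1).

invoked at 1, e1 has no predecessors; its own thr1 bump gives (0, 1)
invoked at 5, e3 has no predecessors; its own thr0 bump gives (1, 0)
VC(e2, invoked at 3): max of VC(e1)=(0, 1), then +1 on thread thr1 → (0, 2)
VC(e5, invoked at 8): max of VC(e3)=(1, 0), then +1 on thread thr0 → (2, 0)
VC(e4, invoked at 6): max of VC(e2)=(0, 2), VC(e5)=(2, 0), then +1 on thread thr1 → (2, 3)
VC(e6, invoked at 10): max of VC(e4)=(2, 3), then +1 on thread thr1 → (2, 4)
target: VC(e4) = (2, 3)

(2, 3)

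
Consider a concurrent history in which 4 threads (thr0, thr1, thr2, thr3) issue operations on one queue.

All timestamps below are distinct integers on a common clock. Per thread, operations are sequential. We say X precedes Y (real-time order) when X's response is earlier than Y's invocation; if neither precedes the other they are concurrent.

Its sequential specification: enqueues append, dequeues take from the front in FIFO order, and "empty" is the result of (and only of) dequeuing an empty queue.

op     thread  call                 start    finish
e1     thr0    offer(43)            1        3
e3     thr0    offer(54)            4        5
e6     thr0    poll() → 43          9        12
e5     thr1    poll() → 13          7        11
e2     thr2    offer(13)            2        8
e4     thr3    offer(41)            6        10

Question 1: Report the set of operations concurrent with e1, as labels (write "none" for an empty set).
Answer: e2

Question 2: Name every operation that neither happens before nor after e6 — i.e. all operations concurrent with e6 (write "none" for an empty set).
Answer: e4, e5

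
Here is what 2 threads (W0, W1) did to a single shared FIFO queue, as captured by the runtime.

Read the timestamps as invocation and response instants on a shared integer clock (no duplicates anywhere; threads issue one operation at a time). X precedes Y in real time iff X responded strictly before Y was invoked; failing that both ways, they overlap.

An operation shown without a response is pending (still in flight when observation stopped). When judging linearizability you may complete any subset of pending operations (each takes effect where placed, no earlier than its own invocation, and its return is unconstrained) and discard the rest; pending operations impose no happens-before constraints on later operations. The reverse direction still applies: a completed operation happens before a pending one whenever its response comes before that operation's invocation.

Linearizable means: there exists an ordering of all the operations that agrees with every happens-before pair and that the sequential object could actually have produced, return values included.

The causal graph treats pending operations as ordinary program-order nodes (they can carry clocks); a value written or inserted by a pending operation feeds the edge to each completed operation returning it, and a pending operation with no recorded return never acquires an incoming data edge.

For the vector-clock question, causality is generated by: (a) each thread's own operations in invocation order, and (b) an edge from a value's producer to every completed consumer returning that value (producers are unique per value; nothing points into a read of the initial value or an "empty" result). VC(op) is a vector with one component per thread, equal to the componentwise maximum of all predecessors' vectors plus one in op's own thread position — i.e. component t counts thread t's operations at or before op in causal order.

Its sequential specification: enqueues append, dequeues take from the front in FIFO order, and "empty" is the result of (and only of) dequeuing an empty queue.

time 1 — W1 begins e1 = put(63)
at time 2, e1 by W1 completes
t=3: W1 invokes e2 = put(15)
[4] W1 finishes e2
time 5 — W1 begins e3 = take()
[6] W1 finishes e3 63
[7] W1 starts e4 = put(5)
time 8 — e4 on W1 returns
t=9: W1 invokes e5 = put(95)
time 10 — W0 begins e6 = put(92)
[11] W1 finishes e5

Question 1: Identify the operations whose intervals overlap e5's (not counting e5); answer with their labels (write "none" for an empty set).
e6

e5 spans [9,11]; an op avoiding the whole window 9..11 is ordered, any other is concurrent
e1 [1,2]: before
e2 [3,4]: before
e3 [5,6]: before
e4 [7,8]: before
e6 [10,…): concurrent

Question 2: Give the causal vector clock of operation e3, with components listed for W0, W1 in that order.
(0, 3)

e1 (invocation 1): nothing precedes it; W1's component alone gives (0, 1)
e6 (invocation 10): nothing precedes it; W0's component alone gives (1, 0)
e2 (invocation 3): componentwise max over VC(e1)=(0, 1), +1 at W1, giving (0, 2)
e3 (invocation 5): componentwise max over VC(e1)=(0, 1), VC(e2)=(0, 2), +1 at W1, giving (0, 3)
e4 (invocation 7): componentwise max over VC(e3)=(0, 3), +1 at W1, giving (0, 4)
e5 (invocation 9): componentwise max over VC(e4)=(0, 4), +1 at W1, giving (0, 5)
target: VC(e3) = (0, 3)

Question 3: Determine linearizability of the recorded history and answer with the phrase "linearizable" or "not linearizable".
linearizable

one valid linearization: e1, e2, e3, e4, e5
after step 1 (e1 put(63)): queue <63>
after step 2 (e2 put(15)): queue <63,15>
after step 3 (e3 take() → 63): queue <15>
after step 4 (e4 put(5)): queue <15,5>
after step 5 (e5 put(95)): queue <15,5,95>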